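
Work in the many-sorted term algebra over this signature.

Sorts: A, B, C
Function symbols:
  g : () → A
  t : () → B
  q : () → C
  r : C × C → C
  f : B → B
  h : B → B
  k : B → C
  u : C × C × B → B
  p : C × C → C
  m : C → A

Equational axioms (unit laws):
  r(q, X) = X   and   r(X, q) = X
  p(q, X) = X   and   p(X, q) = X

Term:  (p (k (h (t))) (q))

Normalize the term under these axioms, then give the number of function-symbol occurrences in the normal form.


size = 3

1. (p (k (h (t))) (q))  →  (k (h (t)))
normal form: (k (h (t)))


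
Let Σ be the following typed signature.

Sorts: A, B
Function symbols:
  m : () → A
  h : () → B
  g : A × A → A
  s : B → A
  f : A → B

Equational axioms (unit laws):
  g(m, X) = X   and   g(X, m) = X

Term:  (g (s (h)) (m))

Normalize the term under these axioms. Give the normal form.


1. (g (s (h)) (m))  →  (s (h))

normal form = (s (h))


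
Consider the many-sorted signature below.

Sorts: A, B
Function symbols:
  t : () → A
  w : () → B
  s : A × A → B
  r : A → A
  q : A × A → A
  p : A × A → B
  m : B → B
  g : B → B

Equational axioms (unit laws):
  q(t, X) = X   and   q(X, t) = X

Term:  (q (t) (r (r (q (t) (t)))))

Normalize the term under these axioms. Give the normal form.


normal form = (r (r (t)))

1. (q (t) (r (r (q (t) (t)))))  →  (r (r (q (t) (t))))
2. (r (r (q (t) (t))))  →  (r (r (t)))


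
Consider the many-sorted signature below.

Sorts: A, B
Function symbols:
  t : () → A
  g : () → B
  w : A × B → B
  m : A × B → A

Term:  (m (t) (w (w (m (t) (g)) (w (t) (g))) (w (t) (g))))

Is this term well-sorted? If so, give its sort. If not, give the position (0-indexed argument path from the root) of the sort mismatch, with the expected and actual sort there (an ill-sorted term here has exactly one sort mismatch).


  (t) : A
        (t) : A
        (g) : B
      (m (t) (g)) : A
        (t) : A
        (g) : B
      (w (t) (g)) : B
    (w (m (t) (g)) (w (t) (g))) : B
      (t) : A
      (g) : B
    (w (t) (g)) : B
  (w (w (m (t) (g)) (w (t) (g))) (w (t) (g))) : ✗ arg 0 at [1, 0] has sort B, expected A

ill-sorted at position [1, 0]: expected A, got B


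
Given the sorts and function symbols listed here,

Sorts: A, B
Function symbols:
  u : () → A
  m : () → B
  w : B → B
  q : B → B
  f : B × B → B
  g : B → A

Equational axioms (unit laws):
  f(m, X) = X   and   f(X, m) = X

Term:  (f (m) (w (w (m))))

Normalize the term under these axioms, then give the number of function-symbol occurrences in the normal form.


1. (f (m) (w (w (m))))  →  (w (w (m)))
normal form: (w (w (m)))

size = 3


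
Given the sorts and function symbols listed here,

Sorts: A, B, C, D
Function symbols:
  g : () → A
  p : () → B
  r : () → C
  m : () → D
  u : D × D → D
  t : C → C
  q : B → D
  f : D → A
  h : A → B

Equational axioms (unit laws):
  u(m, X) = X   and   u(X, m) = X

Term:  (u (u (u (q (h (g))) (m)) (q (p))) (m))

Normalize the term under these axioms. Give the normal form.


1. (u (u (u (q (h (g))) (m)) (q (p))) (m))  →  (u (u (q (h (g))) (m)) (q (p)))
2. (u (u (q (h (g))) (m)) (q (p)))  →  (u (q (h (g))) (q (p)))

normal form = (u (q (h (g))) (q (p)))


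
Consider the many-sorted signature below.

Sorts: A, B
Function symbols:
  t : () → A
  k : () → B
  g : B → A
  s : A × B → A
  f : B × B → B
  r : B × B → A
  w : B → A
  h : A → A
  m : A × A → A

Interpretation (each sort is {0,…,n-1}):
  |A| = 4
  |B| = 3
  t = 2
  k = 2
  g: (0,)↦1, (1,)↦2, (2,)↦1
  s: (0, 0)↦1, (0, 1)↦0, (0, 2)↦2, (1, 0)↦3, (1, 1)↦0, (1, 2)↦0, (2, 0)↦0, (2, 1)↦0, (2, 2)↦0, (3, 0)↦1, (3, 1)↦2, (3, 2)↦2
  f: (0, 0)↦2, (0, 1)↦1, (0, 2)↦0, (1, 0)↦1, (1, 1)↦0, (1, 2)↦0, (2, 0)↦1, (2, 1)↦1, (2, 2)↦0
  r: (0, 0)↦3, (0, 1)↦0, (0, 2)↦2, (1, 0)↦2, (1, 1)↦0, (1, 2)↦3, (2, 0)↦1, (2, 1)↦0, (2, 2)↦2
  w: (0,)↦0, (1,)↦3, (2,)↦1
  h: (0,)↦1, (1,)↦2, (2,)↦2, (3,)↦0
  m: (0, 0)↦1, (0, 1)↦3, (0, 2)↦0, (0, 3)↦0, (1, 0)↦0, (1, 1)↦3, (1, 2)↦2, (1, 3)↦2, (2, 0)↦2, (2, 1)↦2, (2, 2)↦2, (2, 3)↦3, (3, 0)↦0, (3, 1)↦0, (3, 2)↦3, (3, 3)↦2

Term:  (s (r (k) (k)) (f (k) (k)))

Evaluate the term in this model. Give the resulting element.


value = 0

  k = 2
  k = 2
  (r (k) (k)) = r(2, 2) = 2
  k = 2
  k = 2
  (f (k) (k)) = f(2, 2) = 0
  (s (r (k) (k)) (f (k) (k))) = s(2, 0) = 0


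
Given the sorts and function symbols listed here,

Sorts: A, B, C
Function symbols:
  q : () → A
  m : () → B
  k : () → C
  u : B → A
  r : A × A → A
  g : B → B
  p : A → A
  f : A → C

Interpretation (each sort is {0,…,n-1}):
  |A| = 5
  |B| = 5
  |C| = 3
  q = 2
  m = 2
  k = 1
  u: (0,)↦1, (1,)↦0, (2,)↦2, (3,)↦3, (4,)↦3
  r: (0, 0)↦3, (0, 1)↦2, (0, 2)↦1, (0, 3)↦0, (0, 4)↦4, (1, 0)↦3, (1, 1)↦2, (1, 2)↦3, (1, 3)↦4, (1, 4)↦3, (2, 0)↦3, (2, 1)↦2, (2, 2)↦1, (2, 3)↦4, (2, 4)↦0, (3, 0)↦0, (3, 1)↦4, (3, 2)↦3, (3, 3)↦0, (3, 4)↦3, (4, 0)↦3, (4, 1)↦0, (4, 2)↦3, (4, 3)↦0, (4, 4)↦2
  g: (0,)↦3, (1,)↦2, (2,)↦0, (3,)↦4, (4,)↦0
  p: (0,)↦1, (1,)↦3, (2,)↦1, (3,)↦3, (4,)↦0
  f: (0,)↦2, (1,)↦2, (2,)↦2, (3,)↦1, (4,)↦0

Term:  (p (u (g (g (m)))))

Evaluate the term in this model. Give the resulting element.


  m = 2
  (g (m)) = g(2,) = 0
  (g (g (m))) = g(0,) = 3
  (u (g (g (m)))) = u(3,) = 3
  (p (u (g (g (m))))) = p(3,) = 3

value = 3


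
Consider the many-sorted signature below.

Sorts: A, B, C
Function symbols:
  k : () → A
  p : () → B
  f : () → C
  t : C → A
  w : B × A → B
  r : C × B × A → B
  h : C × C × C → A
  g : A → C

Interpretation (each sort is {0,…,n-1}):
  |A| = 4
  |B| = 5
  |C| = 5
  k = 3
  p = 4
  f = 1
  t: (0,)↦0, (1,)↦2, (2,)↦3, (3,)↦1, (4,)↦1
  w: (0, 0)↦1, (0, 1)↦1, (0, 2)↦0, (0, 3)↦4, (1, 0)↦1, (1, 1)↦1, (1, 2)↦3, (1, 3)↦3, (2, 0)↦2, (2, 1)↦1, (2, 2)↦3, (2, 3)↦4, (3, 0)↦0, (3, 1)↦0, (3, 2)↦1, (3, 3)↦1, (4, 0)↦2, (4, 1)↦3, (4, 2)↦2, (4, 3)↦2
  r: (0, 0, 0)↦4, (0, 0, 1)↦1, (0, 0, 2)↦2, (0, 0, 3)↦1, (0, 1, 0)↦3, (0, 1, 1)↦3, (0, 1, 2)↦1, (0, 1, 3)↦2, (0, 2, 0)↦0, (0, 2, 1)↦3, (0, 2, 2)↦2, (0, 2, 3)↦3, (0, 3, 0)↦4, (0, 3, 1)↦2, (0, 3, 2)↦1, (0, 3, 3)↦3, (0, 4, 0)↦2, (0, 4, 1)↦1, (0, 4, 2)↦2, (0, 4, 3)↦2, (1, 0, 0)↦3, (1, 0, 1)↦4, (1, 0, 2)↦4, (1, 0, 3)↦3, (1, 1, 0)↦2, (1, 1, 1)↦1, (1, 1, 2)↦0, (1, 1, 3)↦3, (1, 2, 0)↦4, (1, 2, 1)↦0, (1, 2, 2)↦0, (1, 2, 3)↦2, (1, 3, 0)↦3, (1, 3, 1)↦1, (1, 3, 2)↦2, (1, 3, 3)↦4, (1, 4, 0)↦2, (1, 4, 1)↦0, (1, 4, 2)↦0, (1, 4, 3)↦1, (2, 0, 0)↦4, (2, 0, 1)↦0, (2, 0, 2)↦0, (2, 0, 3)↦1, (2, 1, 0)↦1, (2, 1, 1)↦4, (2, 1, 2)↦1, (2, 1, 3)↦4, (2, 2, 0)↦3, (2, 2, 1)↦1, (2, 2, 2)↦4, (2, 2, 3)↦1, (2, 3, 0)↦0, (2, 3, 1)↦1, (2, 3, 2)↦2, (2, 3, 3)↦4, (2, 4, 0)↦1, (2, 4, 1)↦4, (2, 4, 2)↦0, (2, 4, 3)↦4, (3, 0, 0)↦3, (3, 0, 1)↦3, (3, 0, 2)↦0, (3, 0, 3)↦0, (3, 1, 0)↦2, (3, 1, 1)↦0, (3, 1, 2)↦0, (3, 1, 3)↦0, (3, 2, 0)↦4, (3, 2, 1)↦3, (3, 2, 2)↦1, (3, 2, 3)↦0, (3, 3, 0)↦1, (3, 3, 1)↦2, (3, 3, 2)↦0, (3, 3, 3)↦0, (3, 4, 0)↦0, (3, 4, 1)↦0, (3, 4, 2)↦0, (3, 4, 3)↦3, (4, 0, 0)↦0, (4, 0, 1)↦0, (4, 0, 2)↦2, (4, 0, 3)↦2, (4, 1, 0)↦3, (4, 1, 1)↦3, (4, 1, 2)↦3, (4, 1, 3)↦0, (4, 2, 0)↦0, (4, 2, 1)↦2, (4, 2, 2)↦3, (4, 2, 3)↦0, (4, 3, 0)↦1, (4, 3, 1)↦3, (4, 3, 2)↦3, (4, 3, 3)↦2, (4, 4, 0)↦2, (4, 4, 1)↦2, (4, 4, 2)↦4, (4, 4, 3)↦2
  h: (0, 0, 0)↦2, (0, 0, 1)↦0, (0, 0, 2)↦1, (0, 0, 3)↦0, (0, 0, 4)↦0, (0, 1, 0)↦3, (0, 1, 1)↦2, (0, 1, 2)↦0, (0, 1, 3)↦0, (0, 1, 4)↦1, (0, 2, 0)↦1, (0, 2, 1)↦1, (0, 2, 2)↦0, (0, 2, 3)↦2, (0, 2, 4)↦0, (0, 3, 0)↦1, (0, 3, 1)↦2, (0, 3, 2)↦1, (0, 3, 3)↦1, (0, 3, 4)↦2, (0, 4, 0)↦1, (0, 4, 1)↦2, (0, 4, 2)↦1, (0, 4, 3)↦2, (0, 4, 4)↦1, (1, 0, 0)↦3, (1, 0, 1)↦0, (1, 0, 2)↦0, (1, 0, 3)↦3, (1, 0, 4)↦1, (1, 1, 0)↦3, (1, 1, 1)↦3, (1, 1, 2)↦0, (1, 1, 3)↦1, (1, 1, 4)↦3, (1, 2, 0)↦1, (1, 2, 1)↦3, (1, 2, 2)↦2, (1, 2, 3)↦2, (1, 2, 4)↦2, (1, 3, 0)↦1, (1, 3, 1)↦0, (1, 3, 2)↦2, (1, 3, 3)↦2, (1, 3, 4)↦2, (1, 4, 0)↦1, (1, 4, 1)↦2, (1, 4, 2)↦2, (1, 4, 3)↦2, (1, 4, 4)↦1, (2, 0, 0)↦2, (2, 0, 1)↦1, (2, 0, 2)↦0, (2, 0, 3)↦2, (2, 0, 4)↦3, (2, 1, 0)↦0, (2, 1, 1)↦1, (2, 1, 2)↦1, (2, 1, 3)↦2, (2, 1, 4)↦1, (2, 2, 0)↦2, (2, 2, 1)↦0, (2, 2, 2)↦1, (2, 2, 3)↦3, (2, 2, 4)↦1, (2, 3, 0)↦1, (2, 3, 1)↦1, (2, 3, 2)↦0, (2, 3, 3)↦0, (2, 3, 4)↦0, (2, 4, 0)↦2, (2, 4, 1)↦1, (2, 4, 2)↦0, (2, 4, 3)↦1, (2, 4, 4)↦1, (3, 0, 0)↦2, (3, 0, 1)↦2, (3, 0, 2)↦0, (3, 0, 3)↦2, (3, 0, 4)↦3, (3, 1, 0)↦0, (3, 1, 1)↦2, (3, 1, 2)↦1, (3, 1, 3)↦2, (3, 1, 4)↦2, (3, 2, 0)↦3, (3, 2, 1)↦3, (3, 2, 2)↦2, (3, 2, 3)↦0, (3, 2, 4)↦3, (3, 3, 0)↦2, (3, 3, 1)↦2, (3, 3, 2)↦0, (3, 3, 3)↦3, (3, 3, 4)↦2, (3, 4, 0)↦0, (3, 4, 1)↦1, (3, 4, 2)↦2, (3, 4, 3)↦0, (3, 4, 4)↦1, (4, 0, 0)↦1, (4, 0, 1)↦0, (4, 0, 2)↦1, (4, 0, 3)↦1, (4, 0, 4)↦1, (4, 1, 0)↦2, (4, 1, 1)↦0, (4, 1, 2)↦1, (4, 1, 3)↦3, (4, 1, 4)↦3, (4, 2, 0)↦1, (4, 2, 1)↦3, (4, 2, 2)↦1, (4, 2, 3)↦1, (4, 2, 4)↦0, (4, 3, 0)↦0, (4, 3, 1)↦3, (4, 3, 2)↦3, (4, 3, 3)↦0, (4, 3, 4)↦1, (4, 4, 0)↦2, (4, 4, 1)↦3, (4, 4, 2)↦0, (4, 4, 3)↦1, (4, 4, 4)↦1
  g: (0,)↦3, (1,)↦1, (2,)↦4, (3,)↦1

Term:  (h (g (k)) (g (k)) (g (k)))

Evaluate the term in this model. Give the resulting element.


  k = 3
  (g (k)) = g(3,) = 1
  k = 3
  (g (k)) = g(3,) = 1
  k = 3
  (g (k)) = g(3,) = 1
  (h (g (k)) (g (k)) (g (k))) = h(1, 1, 1) = 3

value = 3


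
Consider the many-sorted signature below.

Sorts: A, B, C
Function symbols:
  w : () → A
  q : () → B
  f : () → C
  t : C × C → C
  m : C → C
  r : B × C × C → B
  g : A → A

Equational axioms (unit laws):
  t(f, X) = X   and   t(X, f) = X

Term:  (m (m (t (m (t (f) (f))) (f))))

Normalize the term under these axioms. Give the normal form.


normal form = (m (m (m (f))))

1. (m (m (t (m (t (f) (f))) (f))))  →  (m (m (m (t (f) (f)))))
2. (m (m (m (t (f) (f)))))  →  (m (m (m (f))))


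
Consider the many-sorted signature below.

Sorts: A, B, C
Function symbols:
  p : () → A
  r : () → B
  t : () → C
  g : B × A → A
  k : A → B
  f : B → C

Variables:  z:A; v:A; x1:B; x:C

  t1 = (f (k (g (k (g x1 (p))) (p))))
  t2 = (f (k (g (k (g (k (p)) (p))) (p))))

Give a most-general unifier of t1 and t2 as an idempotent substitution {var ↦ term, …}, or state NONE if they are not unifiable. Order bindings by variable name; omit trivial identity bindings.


{x1 ↦ (k (p))}


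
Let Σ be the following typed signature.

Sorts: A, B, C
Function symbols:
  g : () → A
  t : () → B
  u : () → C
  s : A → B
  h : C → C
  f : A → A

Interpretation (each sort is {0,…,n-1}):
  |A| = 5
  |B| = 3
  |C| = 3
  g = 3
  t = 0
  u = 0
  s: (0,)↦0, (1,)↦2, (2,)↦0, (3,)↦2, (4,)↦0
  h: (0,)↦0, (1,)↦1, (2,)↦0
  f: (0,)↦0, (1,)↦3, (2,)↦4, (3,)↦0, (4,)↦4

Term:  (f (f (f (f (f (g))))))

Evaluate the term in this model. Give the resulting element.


  g = 3
  (f (g)) = f(3,) = 0
  (f (f (g))) = f(0,) = 0
  (f (f (f (g)))) = f(0,) = 0
  (f (f (f (f (g))))) = f(0,) = 0
  (f (f (f (f (f (g)))))) = f(0,) = 0

value = 0


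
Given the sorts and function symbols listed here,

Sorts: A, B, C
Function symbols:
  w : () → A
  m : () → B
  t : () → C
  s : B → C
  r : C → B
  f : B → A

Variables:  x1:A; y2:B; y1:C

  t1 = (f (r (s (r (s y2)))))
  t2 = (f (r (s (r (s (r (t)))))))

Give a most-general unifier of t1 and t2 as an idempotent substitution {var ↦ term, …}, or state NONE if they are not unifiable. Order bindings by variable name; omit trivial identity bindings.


{y2 ↦ (r (t))}


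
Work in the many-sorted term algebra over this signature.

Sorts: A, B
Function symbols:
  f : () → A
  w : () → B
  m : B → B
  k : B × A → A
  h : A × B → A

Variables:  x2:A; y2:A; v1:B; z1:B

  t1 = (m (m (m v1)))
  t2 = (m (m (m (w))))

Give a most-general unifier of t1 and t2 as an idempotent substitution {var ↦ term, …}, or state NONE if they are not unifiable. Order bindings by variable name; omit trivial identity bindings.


{v1 ↦ (w)}


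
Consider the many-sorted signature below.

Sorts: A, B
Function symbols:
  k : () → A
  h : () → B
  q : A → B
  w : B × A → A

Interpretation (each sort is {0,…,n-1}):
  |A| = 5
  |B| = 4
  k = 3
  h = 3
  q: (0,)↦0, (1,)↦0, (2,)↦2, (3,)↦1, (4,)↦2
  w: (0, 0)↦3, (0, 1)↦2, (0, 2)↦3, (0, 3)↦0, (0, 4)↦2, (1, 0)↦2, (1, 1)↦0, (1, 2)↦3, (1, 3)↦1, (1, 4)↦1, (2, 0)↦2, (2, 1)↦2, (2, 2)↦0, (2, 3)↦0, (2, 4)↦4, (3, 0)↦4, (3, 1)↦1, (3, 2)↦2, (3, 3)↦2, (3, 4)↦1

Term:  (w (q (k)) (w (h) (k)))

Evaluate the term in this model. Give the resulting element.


value = 3

  k = 3
  (q (k)) = q(3,) = 1
  h = 3
  k = 3
  (w (h) (k)) = w(3, 3) = 2
  (w (q (k)) (w (h) (k))) = w(1, 2) = 3


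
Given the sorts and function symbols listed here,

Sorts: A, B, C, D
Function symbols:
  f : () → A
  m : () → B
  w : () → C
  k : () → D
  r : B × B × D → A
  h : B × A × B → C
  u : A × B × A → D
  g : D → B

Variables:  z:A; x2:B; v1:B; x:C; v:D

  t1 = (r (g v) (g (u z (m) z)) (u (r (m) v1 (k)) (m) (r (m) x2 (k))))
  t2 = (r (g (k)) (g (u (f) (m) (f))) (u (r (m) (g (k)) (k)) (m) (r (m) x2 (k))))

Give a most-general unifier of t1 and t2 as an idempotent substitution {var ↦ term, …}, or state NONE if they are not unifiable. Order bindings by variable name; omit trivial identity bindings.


{v ↦ (k), v1 ↦ (g (k)), z ↦ (f)}


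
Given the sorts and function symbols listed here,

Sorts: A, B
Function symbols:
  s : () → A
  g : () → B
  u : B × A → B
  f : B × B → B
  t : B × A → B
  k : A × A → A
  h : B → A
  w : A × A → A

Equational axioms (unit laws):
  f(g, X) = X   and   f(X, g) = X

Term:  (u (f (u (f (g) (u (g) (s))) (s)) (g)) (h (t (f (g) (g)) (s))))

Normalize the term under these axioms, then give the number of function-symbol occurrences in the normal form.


size = 10

1. (u (f (u (f (g) (u (g) (s))) (s)) (g)) (h (t (f (g) (g)) (s))))  →  (u (u (f (g) (u (g) (s))) (s)) (h (t (f (g) (g)) (s))))
2. (u (u (f (g) (u (g) (s))) (s)) (h (t (f (g) (g)) (s))))  →  (u (u (u (g) (s)) (s)) (h (t (f (g) (g)) (s))))
3. (u (u (u (g) (s)) (s)) (h (t (f (g) (g)) (s))))  →  (u (u (u (g) (s)) (s)) (h (t (g) (s))))
normal form: (u (u (u (g) (s)) (s)) (h (t (g) (s))))


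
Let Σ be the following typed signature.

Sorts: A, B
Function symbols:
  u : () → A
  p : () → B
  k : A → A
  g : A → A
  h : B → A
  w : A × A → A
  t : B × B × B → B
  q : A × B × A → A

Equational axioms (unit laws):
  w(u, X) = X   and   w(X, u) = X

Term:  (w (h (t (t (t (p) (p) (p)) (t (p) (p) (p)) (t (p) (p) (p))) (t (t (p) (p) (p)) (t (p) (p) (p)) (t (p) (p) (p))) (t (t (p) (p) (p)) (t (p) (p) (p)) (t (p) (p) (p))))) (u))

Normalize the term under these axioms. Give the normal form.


normal form = (h (t (t (t (p) (p) (p)) (t (p) (p) (p)) (t (p) (p) (p))) (t (t (p) (p) (p)) (t (p) (p) (p)) (t (p) (p) (p))) (t (t (p) (p) (p)) (t (p) (p) (p)) (t (p) (p) (p)))))

1. (w (h (t (t (t (p) (p) (p)) (t (p) (p) (p)) (t (p) (p) (p))) (t (t (p) (p) (p)) (t (p) (p) (p)) (t (p) (p) (p))) (t (t (p) (p) (p)) (t (p) (p) (p)) (t (p) (p) (p))))) (u))  →  (h (t (t (t (p) (p) (p)) (t (p) (p) (p)) (t (p) (p) (p))) (t (t (p) (p) (p)) (t (p) (p) (p)) (t (p) (p) (p))) (t (t (p) (p) (p)) (t (p) (p) (p)) (t (p) (p) (p)))))


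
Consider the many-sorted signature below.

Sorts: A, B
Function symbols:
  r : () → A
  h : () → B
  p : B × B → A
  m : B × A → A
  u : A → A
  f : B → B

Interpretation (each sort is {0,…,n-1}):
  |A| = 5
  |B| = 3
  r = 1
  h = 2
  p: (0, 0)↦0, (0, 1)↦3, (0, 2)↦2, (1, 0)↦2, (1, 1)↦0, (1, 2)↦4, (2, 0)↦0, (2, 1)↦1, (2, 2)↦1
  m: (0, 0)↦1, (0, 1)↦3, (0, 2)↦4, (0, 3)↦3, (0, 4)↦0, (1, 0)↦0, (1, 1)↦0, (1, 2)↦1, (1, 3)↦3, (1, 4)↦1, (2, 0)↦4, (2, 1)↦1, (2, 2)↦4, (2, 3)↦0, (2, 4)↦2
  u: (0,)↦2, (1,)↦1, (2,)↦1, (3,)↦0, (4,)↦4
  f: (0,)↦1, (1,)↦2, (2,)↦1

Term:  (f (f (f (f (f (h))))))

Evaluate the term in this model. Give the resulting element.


value = 1

  h = 2
  (f (h)) = f(2,) = 1
  (f (f (h))) = f(1,) = 2
  (f (f (f (h)))) = f(2,) = 1
  (f (f (f (f (h))))) = f(1,) = 2
  (f (f (f (f (f (h)))))) = f(2,) = 1


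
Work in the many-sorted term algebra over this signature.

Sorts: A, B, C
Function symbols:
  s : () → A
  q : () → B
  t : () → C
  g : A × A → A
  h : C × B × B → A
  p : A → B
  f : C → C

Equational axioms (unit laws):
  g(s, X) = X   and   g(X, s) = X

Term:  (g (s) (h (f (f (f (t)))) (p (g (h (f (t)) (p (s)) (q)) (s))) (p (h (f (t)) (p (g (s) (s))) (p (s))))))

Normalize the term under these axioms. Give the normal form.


normal form = (h (f (f (f (t)))) (p (h (f (t)) (p (s)) (q))) (p (h (f (t)) (p (s)) (p (s)))))

1. (g (s) (h (f (f (f (t)))) (p (g (h (f (t)) (p (s)) (q)) (s))) (p (h (f (t)) (p (g (s) (s))) (p (s))))))  →  (h (f (f (f (t)))) (p (g (h (f (t)) (p (s)) (q)) (s))) (p (h (f (t)) (p (g (s) (s))) (p (s)))))
2. (h (f (f (f (t)))) (p (g (h (f (t)) (p (s)) (q)) (s))) (p (h (f (t)) (p (g (s) (s))) (p (s)))))  →  (h (f (f (f (t)))) (p (h (f (t)) (p (s)) (q))) (p (h (f (t)) (p (g (s) (s))) (p (s)))))
3. (h (f (f (f (t)))) (p (h (f (t)) (p (s)) (q))) (p (h (f (t)) (p (g (s) (s))) (p (s)))))  →  (h (f (f (f (t)))) (p (h (f (t)) (p (s)) (q))) (p (h (f (t)) (p (s)) (p (s)))))


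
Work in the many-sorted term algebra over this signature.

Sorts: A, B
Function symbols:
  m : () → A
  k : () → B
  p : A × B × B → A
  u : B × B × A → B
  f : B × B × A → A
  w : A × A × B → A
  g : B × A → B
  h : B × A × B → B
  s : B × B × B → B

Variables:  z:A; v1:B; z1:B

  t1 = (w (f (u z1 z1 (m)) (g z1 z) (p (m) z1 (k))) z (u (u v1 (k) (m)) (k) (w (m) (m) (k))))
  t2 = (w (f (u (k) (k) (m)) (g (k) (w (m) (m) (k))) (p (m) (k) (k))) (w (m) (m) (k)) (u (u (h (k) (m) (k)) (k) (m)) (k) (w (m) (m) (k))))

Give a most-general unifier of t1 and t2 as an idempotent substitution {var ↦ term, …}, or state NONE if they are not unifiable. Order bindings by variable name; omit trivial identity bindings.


{v1 ↦ (h (k) (m) (k)), z ↦ (w (m) (m) (k)), z1 ↦ (k)}


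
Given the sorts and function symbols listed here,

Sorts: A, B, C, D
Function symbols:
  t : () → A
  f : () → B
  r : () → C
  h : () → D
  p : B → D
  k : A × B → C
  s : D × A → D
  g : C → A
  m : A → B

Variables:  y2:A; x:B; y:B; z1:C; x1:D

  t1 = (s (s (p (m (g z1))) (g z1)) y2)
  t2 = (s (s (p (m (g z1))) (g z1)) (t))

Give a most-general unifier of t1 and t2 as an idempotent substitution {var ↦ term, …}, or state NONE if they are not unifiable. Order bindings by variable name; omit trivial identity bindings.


{y2 ↦ (t)}


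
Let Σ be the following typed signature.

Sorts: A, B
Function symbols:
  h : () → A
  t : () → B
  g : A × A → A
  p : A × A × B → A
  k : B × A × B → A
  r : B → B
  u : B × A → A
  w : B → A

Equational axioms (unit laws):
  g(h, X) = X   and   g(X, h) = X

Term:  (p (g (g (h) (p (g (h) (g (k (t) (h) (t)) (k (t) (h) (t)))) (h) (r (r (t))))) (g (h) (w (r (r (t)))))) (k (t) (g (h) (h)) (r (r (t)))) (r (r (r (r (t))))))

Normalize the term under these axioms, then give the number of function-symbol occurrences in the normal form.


1. (p (g (g (h) (p (g (h) (g (k (t) (h) (t)) (k (t) (h) (t)))) (h) (r (r (t))))) (g (h) (w (r (r (t)))))) (k (t) (g (h) (h)) (r (r (t)))) (r (r (r (r (t))))))  →  (p (g (p (g (h) (g (k (t) (h) (t)) (k (t) (h) (t)))) (h) (r (r (t)))) (g (h) (w (r (r (t)))))) (k (t) (g (h) (h)) (r (r (t)))) (r (r (r (r (t))))))
2. (p (g (p (g (h) (g (k (t) (h) (t)) (k (t) (h) (t)))) (h) (r (r (t)))) (g (h) (w (r (r (t)))))) (k (t) (g (h) (h)) (r (r (t)))) (r (r (r (r (t))))))  →  (p (g (p (g (k (t) (h) (t)) (k (t) (h) (t))) (h) (r (r (t)))) (g (h) (w (r (r (t)))))) (k (t) (g (h) (h)) (r (r (t)))) (r (r (r (r (t))))))
3. (p (g (p (g (k (t) (h) (t)) (k (t) (h) (t))) (h) (r (r (t)))) (g (h) (w (r (r (t)))))) (k (t) (g (h) (h)) (r (r (t)))) (r (r (r (r (t))))))  →  (p (g (p (g (k (t) (h) (t)) (k (t) (h) (t))) (h) (r (r (t)))) (w (r (r (t))))) (k (t) (g (h) (h)) (r (r (t)))) (r (r (r (r (t))))))
4. (p (g (p (g (k (t) (h) (t)) (k (t) (h) (t))) (h) (r (r (t)))) (w (r (r (t))))) (k (t) (g (h) (h)) (r (r (t)))) (r (r (r (r (t))))))  →  (p (g (p (g (k (t) (h) (t)) (k (t) (h) (t))) (h) (r (r (t)))) (w (r (r (t))))) (k (t) (h) (r (r (t)))) (r (r (r (r (t))))))
normal form: (p (g (p (g (k (t) (h) (t)) (k (t) (h) (t))) (h) (r (r (t)))) (w (r (r (t))))) (k (t) (h) (r (r (t)))) (r (r (r (r (t))))))

size = 31


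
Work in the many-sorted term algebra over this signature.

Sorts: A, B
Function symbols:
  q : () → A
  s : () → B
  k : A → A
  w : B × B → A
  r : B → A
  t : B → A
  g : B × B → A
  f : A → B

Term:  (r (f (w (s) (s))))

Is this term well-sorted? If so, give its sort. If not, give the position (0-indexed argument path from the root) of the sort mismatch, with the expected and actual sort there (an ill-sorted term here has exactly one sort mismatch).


well-sorted; sort = A

      (s) : B
      (s) : B
    (w (s) (s)) : A
  (f (w (s) (s))) : B
(r (f (w (s) (s)))) : A


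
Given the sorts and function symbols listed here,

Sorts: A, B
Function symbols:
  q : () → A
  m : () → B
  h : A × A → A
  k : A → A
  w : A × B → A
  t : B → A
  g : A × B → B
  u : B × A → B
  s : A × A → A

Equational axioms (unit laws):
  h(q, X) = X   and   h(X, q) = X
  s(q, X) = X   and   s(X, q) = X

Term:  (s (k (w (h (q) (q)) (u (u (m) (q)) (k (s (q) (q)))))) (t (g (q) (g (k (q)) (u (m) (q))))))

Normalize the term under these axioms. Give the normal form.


1. (s (k (w (h (q) (q)) (u (u (m) (q)) (k (s (q) (q)))))) (t (g (q) (g (k (q)) (u (m) (q))))))  →  (s (k (w (q) (u (u (m) (q)) (k (s (q) (q)))))) (t (g (q) (g (k (q)) (u (m) (q))))))
2. (s (k (w (q) (u (u (m) (q)) (k (s (q) (q)))))) (t (g (q) (g (k (q)) (u (m) (q))))))  →  (s (k (w (q) (u (u (m) (q)) (k (q))))) (t (g (q) (g (k (q)) (u (m) (q))))))

normal form = (s (k (w (q) (u (u (m) (q)) (k (q))))) (t (g (q) (g (k (q)) (u (m) (q))))))


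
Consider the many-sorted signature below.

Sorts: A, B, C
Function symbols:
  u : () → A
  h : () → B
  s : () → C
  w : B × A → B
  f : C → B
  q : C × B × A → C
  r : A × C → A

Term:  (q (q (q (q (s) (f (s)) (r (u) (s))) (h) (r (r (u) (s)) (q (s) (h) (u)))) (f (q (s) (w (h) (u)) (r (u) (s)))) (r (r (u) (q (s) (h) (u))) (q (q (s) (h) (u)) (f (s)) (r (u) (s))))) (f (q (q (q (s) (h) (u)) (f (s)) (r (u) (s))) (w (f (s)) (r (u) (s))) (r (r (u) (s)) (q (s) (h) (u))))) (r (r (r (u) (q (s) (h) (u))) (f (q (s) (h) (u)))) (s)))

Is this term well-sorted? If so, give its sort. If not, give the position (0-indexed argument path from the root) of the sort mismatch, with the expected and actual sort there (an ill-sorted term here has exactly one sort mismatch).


ill-sorted at position [2, 0, 1]: expected C, got B

        (s) : C
          (s) : C
        (f (s)) : B
          (u) : A
          (s) : C
        (r (u) (s)) : A
      (q (s) (f (s)) (r (u) (s))) : C
      (h) : B
          (u) : A
          (s) : C
        (r (u) (s)) : A
          (s) : C
          (h) : B
          (u) : A
        (q (s) (h) (u)) : C
      (r (r (u) (s)) (q (s) (h) (u))) : A
    (q (q (s) (f (s)) (r (u) (s))) (h) (r (r (u) (s)) (q (s) (h) (u)))) : C
        (s) : C
          (h) : B
          (u) : A
        (w (h) (u)) : B
          (u) : A
          (s) : C
        (r (u) (s)) : A
      (q (s) (w (h) (u)) (r (u) (s))) : C
    (f (q (s) (w (h) (u)) (r (u) (s)))) : B
        (u) : A
          (s) : C
          (h) : B
          (u) : A
        (q (s) (h) (u)) : C
      (r (u) (q (s) (h) (u))) : A
          (s) : C
          (h) : B
          (u) : A
        (q (s) (h) (u)) : C
          (s) : C
        (f (s)) : B
          (u) : A
          (s) : C
        (r (u) (s)) : A
      (q (q (s) (h) (u)) (f (s)) (r (u) (s))) : C
    (r (r (u) (q (s) (h) (u))) (q (q (s) (h) (u)) (f (s)) (r (u) (s)))) : A
  (q (q (q (s) (f (s)) (r (u) (s))) (h) (r (r (u) (s)) (q (s) (h) (u)))) (f (q (s) (w (h) (u)) (r (u) (s)))) (r (r (u) (q (s) (h) (u))) (q (q (s) (h) (u)) (f (s)) (r (u) (s))))) : C
          (s) : C
          (h) : B
          (u) : A
        (q (s) (h) (u)) : C
          (s) : C
        (f (s)) : B
          (u) : A
          (s) : C
        (r (u) (s)) : A
      (q (q (s) (h) (u)) (f (s)) (r (u) (s))) : C
          (s) : C
        (f (s)) : B
          (u) : A
          (s) : C
        (r (u) (s)) : A
      (w (f (s)) (r (u) (s))) : B
          (u) : A
          (s) : C
        (r (u) (s)) : A
          (s) : C
          (h) : B
          (u) : A
        (q (s) (h) (u)) : C
      (r (r (u) (s)) (q (s) (h) (u))) : A
    (q (q (q (s) (h) (u)) (f (s)) (r (u) (s))) (w (f (s)) (r (u) (s))) (r (r (u) (s)) (q (s) (h) (u)))) : C
  (f (q (q (q (s) (h) (u)) (f (s)) (r (u) (s))) (w (f (s)) (r (u) (s))) (r (r (u) (s)) (q (s) (h) (u))))) : B
        (u) : A
          (s) : C
          (h) : B
          (u) : A
        (q (s) (h) (u)) : C
      (r (u) (q (s) (h) (u))) : A
          (s) : C
          (h) : B
          (u) : A
        (q (s) (h) (u)) : C
      (f (q (s) (h) (u))) : B
    (r (r (u) (q (s) (h) (u))) (f (q (s) (h) (u)))) : ✗ arg 1 at [2, 0, 1] has sort B, expected C
    (s) : C


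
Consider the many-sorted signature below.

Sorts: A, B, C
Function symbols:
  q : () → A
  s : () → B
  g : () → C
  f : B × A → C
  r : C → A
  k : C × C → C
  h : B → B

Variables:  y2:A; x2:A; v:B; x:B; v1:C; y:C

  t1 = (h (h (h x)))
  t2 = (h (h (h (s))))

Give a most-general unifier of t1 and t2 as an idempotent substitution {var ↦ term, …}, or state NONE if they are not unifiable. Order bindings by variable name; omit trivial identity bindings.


{x ↦ (s)}


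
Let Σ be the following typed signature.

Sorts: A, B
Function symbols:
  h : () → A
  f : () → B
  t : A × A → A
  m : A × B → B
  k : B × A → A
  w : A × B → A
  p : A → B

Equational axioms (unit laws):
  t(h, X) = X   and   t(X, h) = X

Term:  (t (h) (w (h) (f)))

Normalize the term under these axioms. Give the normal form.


1. (t (h) (w (h) (f)))  →  (w (h) (f))

normal form = (w (h) (f))


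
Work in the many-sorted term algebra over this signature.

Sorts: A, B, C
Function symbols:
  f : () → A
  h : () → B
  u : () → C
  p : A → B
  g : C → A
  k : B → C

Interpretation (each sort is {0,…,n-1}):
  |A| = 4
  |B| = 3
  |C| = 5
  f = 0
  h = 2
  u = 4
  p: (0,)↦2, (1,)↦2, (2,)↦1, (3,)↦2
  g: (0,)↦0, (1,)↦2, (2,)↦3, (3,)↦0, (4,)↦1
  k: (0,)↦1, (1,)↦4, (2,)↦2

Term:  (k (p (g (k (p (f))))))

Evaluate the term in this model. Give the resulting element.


  f = 0
  (p (f)) = p(0,) = 2
  (k (p (f))) = k(2,) = 2
  (g (k (p (f)))) = g(2,) = 3
  (p (g (k (p (f))))) = p(3,) = 2
  (k (p (g (k (p (f)))))) = k(2,) = 2

value = 2


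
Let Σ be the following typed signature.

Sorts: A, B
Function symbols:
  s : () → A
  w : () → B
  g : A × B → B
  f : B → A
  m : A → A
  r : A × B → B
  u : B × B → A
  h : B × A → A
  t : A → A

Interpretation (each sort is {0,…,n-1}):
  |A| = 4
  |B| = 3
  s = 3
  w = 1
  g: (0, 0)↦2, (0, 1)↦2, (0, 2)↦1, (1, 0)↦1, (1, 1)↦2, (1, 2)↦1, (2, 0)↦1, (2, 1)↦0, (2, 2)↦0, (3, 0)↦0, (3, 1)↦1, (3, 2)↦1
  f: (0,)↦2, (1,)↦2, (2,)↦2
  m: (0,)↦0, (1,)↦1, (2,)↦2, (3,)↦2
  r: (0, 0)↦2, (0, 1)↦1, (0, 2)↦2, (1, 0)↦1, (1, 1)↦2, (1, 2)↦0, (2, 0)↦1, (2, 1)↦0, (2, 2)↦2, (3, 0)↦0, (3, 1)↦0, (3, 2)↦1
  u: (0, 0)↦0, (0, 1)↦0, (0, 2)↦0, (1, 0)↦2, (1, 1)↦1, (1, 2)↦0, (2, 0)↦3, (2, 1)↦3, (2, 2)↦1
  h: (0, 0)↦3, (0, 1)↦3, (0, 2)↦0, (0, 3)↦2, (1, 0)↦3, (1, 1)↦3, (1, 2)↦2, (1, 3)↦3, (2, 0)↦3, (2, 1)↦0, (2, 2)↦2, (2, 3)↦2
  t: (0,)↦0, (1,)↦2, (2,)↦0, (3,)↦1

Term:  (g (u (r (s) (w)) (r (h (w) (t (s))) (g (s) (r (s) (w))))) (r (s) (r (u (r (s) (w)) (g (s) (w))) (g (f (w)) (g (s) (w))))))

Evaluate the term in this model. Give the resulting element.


value = 2

  s = 3
  w = 1
  (r (s) (w)) = r(3, 1) = 0
  w = 1
  s = 3
  (t (s)) = t(3,) = 1
  (h (w) (t (s))) = h(1, 1) = 3
  s = 3
  s = 3
  w = 1
  (r (s) (w)) = r(3, 1) = 0
  (g (s) (r (s) (w))) = g(3, 0) = 0
  (r (h (w) (t (s))) (g (s) (r (s) (w)))) = r(3, 0) = 0
  (u (r (s) (w)) (r (h (w) (t (s))) (g (s) (r (s) (w))))) = u(0, 0) = 0
  s = 3
  s = 3
  w = 1
  (r (s) (w)) = r(3, 1) = 0
  s = 3
  w = 1
  (g (s) (w)) = g(3, 1) = 1
  (u (r (s) (w)) (g (s) (w))) = u(0, 1) = 0
  w = 1
  (f (w)) = f(1,) = 2
  s = 3
  w = 1
  (g (s) (w)) = g(3, 1) = 1
  (g (f (w)) (g (s) (w))) = g(2, 1) = 0
  (r (u (r (s) (w)) (g (s) (w))) (g (f (w)) (g (s) (w)))) = r(0, 0) = 2
  (r (s) (r (u (r (s) (w)) (g (s) (w))) (g (f (w)) (g (s) (w))))) = r(3, 2) = 1
  (g (u (r (s) (w)) (r (h (w) (t (s))) (g (s) (r (s) (w))))) (r (s) (r (u (r (s) (w)) (g (s) (w))) (g (f (w)) (g (s) (w)))))) = g(0, 1) = 2


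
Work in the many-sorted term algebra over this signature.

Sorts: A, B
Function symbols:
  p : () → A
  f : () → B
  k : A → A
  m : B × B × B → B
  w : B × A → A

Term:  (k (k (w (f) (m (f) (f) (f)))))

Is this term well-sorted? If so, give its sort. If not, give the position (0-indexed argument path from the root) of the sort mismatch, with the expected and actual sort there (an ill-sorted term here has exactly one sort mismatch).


ill-sorted at position [0, 0, 1]: expected A, got B

      (f) : B
        (f) : B
        (f) : B
        (f) : B
      (m (f) (f) (f)) : B
    (w (f) (m (f) (f) (f))) : ✗ arg 1 at [0, 0, 1] has sort B, expected A


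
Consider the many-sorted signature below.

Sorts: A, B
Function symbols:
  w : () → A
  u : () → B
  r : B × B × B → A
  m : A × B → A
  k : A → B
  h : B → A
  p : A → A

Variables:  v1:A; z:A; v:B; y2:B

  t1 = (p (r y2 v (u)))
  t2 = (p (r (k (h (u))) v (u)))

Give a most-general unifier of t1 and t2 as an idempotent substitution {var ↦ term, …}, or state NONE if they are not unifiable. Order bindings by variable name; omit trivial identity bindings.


{y2 ↦ (k (h (u)))}


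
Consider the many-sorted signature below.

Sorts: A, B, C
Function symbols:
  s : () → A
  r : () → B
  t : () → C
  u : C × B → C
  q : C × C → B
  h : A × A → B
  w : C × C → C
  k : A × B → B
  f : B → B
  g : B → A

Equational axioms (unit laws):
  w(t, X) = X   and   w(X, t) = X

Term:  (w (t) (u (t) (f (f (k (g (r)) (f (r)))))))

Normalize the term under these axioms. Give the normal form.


1. (w (t) (u (t) (f (f (k (g (r)) (f (r)))))))  →  (u (t) (f (f (k (g (r)) (f (r))))))

normal form = (u (t) (f (f (k (g (r)) (f (r))))))


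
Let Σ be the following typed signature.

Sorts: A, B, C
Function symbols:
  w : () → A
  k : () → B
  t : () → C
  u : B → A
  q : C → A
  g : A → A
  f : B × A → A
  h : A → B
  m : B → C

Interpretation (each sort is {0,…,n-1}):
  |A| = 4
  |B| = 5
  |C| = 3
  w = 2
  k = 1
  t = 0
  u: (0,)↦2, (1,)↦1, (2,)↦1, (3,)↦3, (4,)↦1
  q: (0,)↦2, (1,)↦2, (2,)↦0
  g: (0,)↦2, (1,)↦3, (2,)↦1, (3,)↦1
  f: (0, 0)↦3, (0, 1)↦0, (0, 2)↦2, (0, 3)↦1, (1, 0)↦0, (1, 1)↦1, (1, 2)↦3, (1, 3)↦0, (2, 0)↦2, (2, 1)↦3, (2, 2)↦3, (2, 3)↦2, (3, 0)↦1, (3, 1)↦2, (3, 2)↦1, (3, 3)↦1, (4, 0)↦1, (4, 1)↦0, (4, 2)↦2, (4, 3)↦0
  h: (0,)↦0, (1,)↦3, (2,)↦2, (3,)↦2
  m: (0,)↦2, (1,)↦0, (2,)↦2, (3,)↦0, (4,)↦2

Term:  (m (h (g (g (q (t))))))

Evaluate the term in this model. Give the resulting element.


  t = 0
  (q (t)) = q(0,) = 2
  (g (q (t))) = g(2,) = 1
  (g (g (q (t)))) = g(1,) = 3
  (h (g (g (q (t))))) = h(3,) = 2
  (m (h (g (g (q (t)))))) = m(2,) = 2

value = 2


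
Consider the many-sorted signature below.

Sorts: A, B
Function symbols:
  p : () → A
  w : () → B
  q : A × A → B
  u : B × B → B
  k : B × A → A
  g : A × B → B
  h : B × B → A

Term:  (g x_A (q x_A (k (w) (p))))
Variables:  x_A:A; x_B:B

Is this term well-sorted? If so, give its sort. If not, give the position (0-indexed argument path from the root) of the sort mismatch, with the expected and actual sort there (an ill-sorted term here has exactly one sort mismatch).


well-sorted; sort = B

  x_A : A
    x_A : A
      (w) : B
      (p) : A
    (k (w) (p)) : A
  (q x_A (k (w) (p))) : B
(g x_A (q x_A (k (w) (p)))) : B


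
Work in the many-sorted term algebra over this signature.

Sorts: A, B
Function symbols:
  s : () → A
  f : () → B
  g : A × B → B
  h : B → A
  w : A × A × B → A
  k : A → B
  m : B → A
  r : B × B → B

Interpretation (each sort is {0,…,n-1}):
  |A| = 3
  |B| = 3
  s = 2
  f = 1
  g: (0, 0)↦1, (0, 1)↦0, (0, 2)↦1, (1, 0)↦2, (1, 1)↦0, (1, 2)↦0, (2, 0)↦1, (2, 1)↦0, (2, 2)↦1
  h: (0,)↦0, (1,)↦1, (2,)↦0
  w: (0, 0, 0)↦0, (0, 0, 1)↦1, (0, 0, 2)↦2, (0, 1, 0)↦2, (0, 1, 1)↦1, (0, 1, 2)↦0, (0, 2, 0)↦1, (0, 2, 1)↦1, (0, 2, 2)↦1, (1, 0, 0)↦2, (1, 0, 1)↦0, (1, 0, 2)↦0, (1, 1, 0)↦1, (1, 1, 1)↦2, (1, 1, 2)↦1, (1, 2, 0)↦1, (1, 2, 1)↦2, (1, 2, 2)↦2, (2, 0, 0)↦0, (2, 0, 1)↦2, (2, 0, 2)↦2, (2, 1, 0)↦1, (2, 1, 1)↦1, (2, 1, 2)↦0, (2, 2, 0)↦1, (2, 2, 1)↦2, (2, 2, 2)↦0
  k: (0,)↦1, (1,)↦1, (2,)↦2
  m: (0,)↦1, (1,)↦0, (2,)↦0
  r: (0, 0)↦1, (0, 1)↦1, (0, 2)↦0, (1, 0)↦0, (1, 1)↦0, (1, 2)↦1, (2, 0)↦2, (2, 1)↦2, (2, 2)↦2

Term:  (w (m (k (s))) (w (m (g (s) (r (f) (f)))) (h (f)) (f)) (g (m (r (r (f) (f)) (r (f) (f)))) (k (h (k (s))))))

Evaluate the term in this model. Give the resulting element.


value = 2

  s = 2
  (k (s)) = k(2,) = 2
  (m (k (s))) = m(2,) = 0
  s = 2
  f = 1
  f = 1
  (r (f) (f)) = r(1, 1) = 0
  (g (s) (r (f) (f))) = g(2, 0) = 1
  (m (g (s) (r (f) (f)))) = m(1,) = 0
  f = 1
  (h (f)) = h(1,) = 1
  f = 1
  (w (m (g (s) (r (f) (f)))) (h (f)) (f)) = w(0, 1, 1) = 1
  f = 1
  f = 1
  (r (f) (f)) = r(1, 1) = 0
  f = 1
  f = 1
  (r (f) (f)) = r(1, 1) = 0
  (r (r (f) (f)) (r (f) (f))) = r(0, 0) = 1
  (m (r (r (f) (f)) (r (f) (f)))) = m(1,) = 0
  s = 2
  (k (s)) = k(2,) = 2
  (h (k (s))) = h(2,) = 0
  (k (h (k (s)))) = k(0,) = 1
  (g (m (r (r (f) (f)) (r (f) (f)))) (k (h (k (s))))) = g(0, 1) = 0
  (w (m (k (s))) (w (m (g (s) (r (f) (f)))) (h (f)) (f)) (g (m (r (r (f) (f)) (r (f) (f)))) (k (h (k (s)))))) = w(0, 1, 0) = 2


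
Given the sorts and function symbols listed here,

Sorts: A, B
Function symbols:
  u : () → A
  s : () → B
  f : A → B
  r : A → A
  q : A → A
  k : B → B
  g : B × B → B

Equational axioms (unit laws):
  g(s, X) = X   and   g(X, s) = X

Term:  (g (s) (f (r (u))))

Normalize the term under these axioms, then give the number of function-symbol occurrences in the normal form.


1. (g (s) (f (r (u))))  →  (f (r (u)))
normal form: (f (r (u)))

size = 3


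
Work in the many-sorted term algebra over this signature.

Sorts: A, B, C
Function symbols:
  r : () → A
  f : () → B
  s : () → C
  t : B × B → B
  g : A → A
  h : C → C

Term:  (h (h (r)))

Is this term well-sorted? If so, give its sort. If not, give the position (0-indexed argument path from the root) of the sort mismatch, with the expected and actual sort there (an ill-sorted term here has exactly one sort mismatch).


    (r) : A
  (h (r)) : ✗ arg 0 at [0, 0] has sort A, expected C

ill-sorted at position [0, 0]: expected C, got A


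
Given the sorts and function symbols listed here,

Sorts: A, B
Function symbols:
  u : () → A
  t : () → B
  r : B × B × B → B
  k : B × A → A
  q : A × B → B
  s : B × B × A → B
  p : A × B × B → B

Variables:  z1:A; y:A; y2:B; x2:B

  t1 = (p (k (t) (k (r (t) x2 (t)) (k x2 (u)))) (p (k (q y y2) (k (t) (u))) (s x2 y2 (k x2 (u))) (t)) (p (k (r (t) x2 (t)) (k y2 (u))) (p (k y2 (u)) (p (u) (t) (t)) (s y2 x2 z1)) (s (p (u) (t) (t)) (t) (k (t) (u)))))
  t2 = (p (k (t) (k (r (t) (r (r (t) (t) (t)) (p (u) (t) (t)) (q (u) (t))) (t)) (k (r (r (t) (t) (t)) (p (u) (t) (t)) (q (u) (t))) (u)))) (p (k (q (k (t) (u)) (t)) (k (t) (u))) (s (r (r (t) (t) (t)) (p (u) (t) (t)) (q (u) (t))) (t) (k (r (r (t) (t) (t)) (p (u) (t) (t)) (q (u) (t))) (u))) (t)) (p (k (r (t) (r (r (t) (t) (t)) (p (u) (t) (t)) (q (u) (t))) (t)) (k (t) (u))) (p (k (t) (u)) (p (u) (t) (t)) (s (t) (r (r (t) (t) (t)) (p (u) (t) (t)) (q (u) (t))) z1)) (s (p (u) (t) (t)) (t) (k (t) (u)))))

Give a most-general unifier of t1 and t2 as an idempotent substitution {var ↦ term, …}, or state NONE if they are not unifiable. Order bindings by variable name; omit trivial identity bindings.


{x2 ↦ (r (r (t) (t) (t)) (p (u) (t) (t)) (q (u) (t))), y ↦ (k (t) (u)), y2 ↦ (t)}


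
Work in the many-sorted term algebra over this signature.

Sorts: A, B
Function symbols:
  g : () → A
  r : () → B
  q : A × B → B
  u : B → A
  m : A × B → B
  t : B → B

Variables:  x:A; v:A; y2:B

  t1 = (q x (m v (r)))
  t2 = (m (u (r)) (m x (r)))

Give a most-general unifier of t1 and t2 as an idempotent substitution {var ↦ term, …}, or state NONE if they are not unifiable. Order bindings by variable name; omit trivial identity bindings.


NONE (not unifiable)

head clash or occurs-check failure — not unifiable


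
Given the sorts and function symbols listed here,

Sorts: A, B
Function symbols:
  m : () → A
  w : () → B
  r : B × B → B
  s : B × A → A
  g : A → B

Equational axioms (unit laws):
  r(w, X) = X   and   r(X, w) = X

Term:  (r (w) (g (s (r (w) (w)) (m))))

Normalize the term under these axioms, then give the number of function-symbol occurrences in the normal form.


size = 4

1. (r (w) (g (s (r (w) (w)) (m))))  →  (g (s (r (w) (w)) (m)))
2. (g (s (r (w) (w)) (m)))  →  (g (s (w) (m)))
normal form: (g (s (w) (m)))


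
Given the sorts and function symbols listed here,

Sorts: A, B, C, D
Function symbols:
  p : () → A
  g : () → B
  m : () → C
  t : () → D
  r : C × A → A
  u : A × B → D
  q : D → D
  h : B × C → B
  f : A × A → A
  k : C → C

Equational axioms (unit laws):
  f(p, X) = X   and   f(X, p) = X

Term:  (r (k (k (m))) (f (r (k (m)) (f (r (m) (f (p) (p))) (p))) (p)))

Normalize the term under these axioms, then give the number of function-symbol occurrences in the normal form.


size = 10

1. (r (k (k (m))) (f (r (k (m)) (f (r (m) (f (p) (p))) (p))) (p)))  →  (r (k (k (m))) (r (k (m)) (f (r (m) (f (p) (p))) (p))))
2. (r (k (k (m))) (r (k (m)) (f (r (m) (f (p) (p))) (p))))  →  (r (k (k (m))) (r (k (m)) (r (m) (f (p) (p)))))
3. (r (k (k (m))) (r (k (m)) (r (m) (f (p) (p)))))  →  (r (k (k (m))) (r (k (m)) (r (m) (p))))
normal form: (r (k (k (m))) (r (k (m)) (r (m) (p))))


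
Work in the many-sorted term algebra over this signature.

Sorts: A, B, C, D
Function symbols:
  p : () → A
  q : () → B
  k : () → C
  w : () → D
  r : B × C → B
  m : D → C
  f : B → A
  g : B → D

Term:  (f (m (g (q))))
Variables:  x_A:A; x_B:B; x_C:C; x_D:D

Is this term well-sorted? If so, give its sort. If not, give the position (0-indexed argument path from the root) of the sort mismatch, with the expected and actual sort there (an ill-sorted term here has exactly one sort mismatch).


ill-sorted at position [0]: expected B, got C

      (q) : B
    (g (q)) : D
  (m (g (q))) : C
(f (m (g (q)))) : ✗ arg 0 at [0] has sort C, expected B


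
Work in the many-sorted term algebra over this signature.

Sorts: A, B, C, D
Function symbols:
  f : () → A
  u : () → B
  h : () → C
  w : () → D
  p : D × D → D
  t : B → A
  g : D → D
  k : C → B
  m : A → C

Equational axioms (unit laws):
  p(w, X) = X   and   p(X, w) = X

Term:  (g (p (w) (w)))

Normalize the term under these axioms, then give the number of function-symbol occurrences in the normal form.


size = 2

1. (g (p (w) (w)))  →  (g (w))
normal form: (g (w))
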